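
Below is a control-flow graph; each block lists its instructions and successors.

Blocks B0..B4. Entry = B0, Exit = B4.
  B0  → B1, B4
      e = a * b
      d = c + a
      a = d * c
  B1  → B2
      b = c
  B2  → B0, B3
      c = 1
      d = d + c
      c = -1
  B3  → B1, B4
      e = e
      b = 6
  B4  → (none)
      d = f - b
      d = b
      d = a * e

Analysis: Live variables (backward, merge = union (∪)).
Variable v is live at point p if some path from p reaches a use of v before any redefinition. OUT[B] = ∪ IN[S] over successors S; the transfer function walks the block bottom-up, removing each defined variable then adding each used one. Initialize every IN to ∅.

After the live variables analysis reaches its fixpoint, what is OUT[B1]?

Fixpoint table:
  B0:  IN={a, b, c, f}  OUT={a, b, c, d, e, f}
  B1:  IN={a, c, d, e, f}  OUT={a, b, d, e, f}
  B2:  IN={a, b, d, e, f}  OUT={a, b, c, d, e, f}
  B3:  IN={a, c, d, e, f}  OUT={a, b, c, d, e, f}
  B4:  IN={a, b, e, f}  OUT={}

Merge at B1: OUT[B1] = IN[B2] = {a, b, d, e, f}

Answer: {a, b, d, e, f}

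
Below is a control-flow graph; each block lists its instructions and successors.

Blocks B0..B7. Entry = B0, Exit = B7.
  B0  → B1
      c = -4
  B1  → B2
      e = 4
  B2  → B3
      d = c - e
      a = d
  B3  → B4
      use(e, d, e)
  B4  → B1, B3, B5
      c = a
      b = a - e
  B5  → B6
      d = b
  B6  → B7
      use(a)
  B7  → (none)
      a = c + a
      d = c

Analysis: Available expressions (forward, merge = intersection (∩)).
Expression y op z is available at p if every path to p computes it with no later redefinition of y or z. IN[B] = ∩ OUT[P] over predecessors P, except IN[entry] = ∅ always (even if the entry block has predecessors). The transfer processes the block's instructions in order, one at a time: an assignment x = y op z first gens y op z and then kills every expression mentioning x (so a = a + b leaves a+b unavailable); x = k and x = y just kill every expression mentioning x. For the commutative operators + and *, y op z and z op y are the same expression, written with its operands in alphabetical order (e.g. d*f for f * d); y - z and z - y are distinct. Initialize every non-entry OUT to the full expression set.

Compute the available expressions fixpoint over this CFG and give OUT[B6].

Answer: {a-e}

Trace:
Converged values:
  B0: | IN={} | OUT={}
  B1: | IN={} | OUT={}
  B2: | IN={} | OUT={c-e}
  B3: | IN={} | OUT={}
  B4: | IN={} | OUT={a-e}
  B5: | IN={a-e} | OUT={a-e}
  B6: | IN={a-e} | OUT={a-e}
  B7: | IN={a-e} | OUT={}

Merge at B6: IN[B6] = OUT[B5] = {a-e}
Applying B6's transfer function to that IN value gives OUT[B6] (row B6 above).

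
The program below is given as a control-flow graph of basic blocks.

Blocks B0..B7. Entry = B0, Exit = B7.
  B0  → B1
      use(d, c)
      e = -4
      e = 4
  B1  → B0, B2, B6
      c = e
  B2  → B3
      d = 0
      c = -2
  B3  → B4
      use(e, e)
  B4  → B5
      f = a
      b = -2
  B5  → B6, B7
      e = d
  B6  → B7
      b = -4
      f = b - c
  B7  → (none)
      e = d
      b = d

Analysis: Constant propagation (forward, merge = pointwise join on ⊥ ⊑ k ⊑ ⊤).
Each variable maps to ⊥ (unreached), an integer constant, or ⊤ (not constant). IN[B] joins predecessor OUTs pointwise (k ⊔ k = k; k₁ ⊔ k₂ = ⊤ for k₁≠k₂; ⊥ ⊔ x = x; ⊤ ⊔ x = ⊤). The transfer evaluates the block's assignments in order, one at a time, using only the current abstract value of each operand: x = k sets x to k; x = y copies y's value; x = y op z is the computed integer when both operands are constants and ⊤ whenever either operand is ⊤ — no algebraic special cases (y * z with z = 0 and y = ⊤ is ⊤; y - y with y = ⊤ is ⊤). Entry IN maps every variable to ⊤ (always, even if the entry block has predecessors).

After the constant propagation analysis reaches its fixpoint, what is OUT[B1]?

Answer: {a: ⊤, b: ⊤, c: 4, d: ⊤, e: 4, f: ⊤}

Trace:
Per-block solution:
  B0: | IN=(all ⊤) | OUT={e:4; rest ⊤}
  B1: | IN={e:4; rest ⊤} | OUT={c:4, e:4; rest ⊤}
  B2: | IN={c:4, e:4; rest ⊤} | OUT={c:-2, d:0, e:4; rest ⊤}
  B3: | IN={c:-2, d:0, e:4; rest ⊤} | OUT={c:-2, d:0, e:4; rest ⊤}
  B4: | IN={c:-2, d:0, e:4; rest ⊤} | OUT={b:-2, c:-2, d:0, e:4; rest ⊤}
  B5: | IN={b:-2, c:-2, d:0, e:4; rest ⊤} | OUT={b:-2, c:-2, d:0, e:0; rest ⊤}
  B6: | IN=(all ⊤) | OUT={b:-4; rest ⊤}
  B7: | IN=(all ⊤) | OUT=(all ⊤)

Merge at B1: IN[B1] = OUT[B0] = {a: ⊤, b: ⊤, c: ⊤, d: ⊤, e: 4, f: ⊤}
Applying B1's transfer function to that IN value gives OUT[B1] (row B1 above).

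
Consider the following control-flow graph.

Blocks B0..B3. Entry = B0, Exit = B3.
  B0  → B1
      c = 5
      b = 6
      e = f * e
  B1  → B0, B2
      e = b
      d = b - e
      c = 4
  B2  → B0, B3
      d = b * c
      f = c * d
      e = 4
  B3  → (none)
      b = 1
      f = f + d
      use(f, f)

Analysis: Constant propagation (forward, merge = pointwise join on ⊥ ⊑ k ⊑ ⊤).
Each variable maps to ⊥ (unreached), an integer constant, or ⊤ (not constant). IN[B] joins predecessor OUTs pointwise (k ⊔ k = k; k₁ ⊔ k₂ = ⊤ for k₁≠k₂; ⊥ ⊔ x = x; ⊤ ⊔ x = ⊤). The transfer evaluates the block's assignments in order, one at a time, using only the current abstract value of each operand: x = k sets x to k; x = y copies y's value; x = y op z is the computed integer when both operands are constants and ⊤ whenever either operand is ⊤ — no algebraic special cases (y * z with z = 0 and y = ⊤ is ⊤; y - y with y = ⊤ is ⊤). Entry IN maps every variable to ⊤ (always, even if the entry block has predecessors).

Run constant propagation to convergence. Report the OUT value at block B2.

Answer: {a: ⊤, b: 6, c: 4, d: 24, e: 4, f: 96}

Trace:
Converged values:
  B0:  IN=(all ⊤)  OUT={b:6, c:5; rest ⊤}
  B1:  IN={b:6, c:5; rest ⊤}  OUT={b:6, c:4, d:0, e:6; rest ⊤}
  B2:  IN={b:6, c:4, d:0, e:6; rest ⊤}  OUT={b:6, c:4, d:24, e:4, f:96; rest ⊤}
  B3:  IN={b:6, c:4, d:24, e:4, f:96; rest ⊤}  OUT={b:1, c:4, d:24, e:4, f:120; rest ⊤}

Merge at B2: IN[B2] = OUT[B1] = {a: ⊤, b: 6, c: 4, d: 0, e: 6, f: ⊤}
Applying B2's transfer function to that IN value gives OUT[B2] (row B2 above).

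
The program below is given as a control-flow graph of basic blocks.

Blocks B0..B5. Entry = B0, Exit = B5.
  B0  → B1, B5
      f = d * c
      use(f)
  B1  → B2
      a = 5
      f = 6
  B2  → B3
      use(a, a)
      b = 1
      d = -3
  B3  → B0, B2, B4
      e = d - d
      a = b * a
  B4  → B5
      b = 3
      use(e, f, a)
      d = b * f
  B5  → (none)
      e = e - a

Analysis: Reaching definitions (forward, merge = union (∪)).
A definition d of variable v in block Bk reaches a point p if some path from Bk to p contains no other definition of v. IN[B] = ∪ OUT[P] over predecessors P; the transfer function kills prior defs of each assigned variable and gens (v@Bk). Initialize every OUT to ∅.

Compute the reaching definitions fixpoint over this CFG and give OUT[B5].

Per-block solution:
  B0: | IN={a@B3, b@B2, d@B2, e@B3, f@B1} | OUT={a@B3, b@B2, d@B2, e@B3, f@B0}
  B1: | IN={a@B3, b@B2, d@B2, e@B3, f@B0} | OUT={a@B1, b@B2, d@B2, e@B3, f@B1}
  B2: | IN={a@B1, a@B3, b@B2, d@B2, e@B3, f@B1} | OUT={a@B1, a@B3, b@B2, d@B2, e@B3, f@B1}
  B3: | IN={a@B1, a@B3, b@B2, d@B2, e@B3, f@B1} | OUT={a@B3, b@B2, d@B2, e@B3, f@B1}
  B4: | IN={a@B3, b@B2, d@B2, e@B3, f@B1} | OUT={a@B3, b@B4, d@B4, e@B3, f@B1}
  B5: | IN={a@B3, b@B2, b@B4, d@B2, d@B4, e@B3, f@B0, f@B1} | OUT={a@B3, b@B2, b@B4, d@B2, d@B4, e@B5, f@B0, f@B1}

Merge at B5: IN[B5] = OUT[B0] ⊔ OUT[B4] = {a@B3, b@B2, b@B4, d@B2, d@B4, e@B3, f@B0, f@B1}
Applying B5's transfer function to that IN value gives OUT[B5] (row B5 above).

Answer: {a@B3, b@B2, b@B4, d@B2, d@B4, e@B5, f@B0, f@B1}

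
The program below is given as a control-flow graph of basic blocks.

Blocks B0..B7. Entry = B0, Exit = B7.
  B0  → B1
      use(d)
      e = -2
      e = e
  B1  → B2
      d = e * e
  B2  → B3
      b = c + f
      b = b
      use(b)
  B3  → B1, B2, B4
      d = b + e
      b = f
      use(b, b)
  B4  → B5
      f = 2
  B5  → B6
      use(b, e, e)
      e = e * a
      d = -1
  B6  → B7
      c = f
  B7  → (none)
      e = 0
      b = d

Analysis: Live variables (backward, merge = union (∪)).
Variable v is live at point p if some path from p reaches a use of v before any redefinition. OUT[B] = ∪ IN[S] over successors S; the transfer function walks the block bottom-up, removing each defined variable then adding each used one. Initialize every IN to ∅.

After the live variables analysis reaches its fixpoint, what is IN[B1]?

Fixpoint table:
  B0:  IN={a, c, d, f}  OUT={a, c, e, f}
  B1:  IN={a, c, e, f}  OUT={a, c, e, f}
  B2:  IN={a, c, e, f}  OUT={a, b, c, e, f}
  B3:  IN={a, b, c, e, f}  OUT={a, b, c, e, f}
  B4:  IN={a, b, e}  OUT={a, b, e, f}
  B5:  IN={a, b, e, f}  OUT={d, f}
  B6:  IN={d, f}  OUT={d}
  B7:  IN={d}  OUT={}

Merge at B1: OUT[B1] = IN[B2] = {a, c, e, f}
Applying B1's transfer function to that OUT value gives IN[B1] (row B1 above).

Answer: {a, c, e, f}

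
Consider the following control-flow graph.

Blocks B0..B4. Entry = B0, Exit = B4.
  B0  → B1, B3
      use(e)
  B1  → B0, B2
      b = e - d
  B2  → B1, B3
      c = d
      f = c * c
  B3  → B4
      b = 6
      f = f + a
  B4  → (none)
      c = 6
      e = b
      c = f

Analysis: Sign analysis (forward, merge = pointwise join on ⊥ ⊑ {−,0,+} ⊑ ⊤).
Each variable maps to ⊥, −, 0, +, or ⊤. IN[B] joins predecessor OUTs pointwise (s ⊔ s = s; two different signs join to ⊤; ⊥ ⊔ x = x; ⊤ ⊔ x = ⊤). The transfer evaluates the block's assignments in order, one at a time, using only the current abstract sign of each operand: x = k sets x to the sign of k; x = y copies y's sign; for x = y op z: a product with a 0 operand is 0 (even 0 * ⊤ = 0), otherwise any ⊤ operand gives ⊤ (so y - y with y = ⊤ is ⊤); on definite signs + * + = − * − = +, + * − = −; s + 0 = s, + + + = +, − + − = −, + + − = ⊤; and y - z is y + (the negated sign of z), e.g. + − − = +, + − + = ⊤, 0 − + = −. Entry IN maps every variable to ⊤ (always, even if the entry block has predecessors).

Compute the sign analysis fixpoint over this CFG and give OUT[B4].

Fixpoint table:
  B0:  IN=(all ⊤)  OUT=(all ⊤)
  B1:  IN=(all ⊤)  OUT=(all ⊤)
  B2:  IN=(all ⊤)  OUT=(all ⊤)
  B3:  IN=(all ⊤)  OUT={b:+; rest ⊤}
  B4:  IN={b:+; rest ⊤}  OUT={b:+, e:+; rest ⊤}

Merge at B4: IN[B4] = OUT[B3] = {a: ⊤, b: +, c: ⊤, d: ⊤, e: ⊤, f: ⊤}
Applying B4's transfer function to that IN value gives OUT[B4] (row B4 above).

Answer: {a: ⊤, b: +, c: ⊤, d: ⊤, e: +, f: ⊤}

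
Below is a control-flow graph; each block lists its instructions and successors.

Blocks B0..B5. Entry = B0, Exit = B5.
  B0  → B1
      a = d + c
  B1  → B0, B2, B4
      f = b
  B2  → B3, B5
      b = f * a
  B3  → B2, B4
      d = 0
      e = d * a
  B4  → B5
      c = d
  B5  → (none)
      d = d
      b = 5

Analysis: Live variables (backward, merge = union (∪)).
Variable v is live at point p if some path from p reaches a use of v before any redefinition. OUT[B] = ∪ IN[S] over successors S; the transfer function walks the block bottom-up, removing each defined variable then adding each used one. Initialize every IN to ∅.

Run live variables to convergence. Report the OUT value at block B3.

Answer: {a, d, f}

Trace:
Per-block solution:
  B0:   IN={b, c, d}   OUT={a, b, c, d}
  B1:   IN={a, b, c, d}   OUT={a, b, c, d, f}
  B2:   IN={a, d, f}   OUT={a, d, f}
  B3:   IN={a, f}   OUT={a, d, f}
  B4:   IN={d}   OUT={d}
  B5:   IN={d}   OUT={}

Merge at B3: OUT[B3] = IN[B2] ⊔ IN[B4] = {a, d, f}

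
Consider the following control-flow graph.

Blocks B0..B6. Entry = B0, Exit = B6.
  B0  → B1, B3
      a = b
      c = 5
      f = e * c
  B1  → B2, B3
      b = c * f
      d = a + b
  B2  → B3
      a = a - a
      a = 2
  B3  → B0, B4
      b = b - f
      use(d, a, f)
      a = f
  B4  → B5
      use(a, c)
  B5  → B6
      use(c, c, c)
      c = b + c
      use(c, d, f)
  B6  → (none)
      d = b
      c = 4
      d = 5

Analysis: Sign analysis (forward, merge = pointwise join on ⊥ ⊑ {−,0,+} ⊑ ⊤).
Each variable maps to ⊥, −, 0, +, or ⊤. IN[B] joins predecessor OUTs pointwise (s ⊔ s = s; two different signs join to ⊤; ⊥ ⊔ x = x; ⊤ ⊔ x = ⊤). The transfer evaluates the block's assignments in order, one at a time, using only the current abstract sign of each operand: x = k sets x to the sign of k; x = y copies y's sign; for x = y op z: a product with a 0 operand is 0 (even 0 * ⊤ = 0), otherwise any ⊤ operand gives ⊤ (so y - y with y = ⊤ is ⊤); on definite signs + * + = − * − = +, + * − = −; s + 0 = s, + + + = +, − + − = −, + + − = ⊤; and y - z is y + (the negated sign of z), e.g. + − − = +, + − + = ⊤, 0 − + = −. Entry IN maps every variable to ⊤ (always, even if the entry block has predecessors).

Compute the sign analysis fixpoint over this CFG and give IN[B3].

Converged values:
  B0:  IN=(all ⊤)  OUT={c:+; rest ⊤}
  B1:  IN={c:+; rest ⊤}  OUT={c:+; rest ⊤}
  B2:  IN={c:+; rest ⊤}  OUT={a:+, c:+; rest ⊤}
  B3:  IN={c:+; rest ⊤}  OUT={c:+; rest ⊤}
  B4:  IN={c:+; rest ⊤}  OUT={c:+; rest ⊤}
  B5:  IN={c:+; rest ⊤}  OUT=(all ⊤)
  B6:  IN=(all ⊤)  OUT={c:+, d:+; rest ⊤}

Merge at B3: IN[B3] = OUT[B0] ⊔ OUT[B1] ⊔ OUT[B2] = {a: ⊤, b: ⊤, c: +, d: ⊤, e: ⊤, f: ⊤}

Answer: {a: ⊤, b: ⊤, c: +, d: ⊤, e: ⊤, f: ⊤}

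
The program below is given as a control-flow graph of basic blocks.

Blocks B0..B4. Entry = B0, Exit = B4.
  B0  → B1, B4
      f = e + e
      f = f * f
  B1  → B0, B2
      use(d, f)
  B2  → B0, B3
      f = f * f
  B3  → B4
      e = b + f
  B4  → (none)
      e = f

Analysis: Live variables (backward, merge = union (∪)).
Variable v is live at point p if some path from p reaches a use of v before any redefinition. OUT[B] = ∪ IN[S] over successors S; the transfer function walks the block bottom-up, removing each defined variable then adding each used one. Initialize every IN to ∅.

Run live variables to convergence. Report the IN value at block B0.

Answer: {b, d, e}

Trace:
Per-block solution:
  B0:  IN={b, d, e}  OUT={b, d, e, f}
  B1:  IN={b, d, e, f}  OUT={b, d, e, f}
  B2:  IN={b, d, e, f}  OUT={b, d, e, f}
  B3:  IN={b, f}  OUT={f}
  B4:  IN={f}  OUT={}

Merge at B0: OUT[B0] = IN[B1] ⊔ IN[B4] = {b, d, e, f}
Applying B0's transfer function to that OUT value gives IN[B0] (row B0 above).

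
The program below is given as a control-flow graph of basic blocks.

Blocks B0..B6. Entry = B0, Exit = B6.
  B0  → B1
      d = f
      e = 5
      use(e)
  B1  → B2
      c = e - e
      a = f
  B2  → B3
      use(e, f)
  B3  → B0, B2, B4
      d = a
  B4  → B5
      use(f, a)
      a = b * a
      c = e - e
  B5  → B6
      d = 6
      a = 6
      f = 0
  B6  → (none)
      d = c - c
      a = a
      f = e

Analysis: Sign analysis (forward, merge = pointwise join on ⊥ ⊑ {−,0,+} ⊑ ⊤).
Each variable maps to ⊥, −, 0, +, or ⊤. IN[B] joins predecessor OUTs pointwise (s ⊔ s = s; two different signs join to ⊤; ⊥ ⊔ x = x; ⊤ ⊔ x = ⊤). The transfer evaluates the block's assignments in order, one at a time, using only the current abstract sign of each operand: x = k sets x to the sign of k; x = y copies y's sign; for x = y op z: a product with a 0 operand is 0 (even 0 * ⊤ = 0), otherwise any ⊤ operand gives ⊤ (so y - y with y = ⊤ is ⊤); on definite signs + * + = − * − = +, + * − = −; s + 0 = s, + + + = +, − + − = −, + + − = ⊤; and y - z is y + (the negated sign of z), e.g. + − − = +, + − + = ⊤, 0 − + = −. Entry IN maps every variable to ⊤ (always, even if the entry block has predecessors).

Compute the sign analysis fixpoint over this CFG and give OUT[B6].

Per-block solution:
  B0: | IN=(all ⊤) | OUT={e:+; rest ⊤}
  B1: | IN={e:+; rest ⊤} | OUT={e:+; rest ⊤}
  B2: | IN={e:+; rest ⊤} | OUT={e:+; rest ⊤}
  B3: | IN={e:+; rest ⊤} | OUT={e:+; rest ⊤}
  B4: | IN={e:+; rest ⊤} | OUT={e:+; rest ⊤}
  B5: | IN={e:+; rest ⊤} | OUT={a:+, d:+, e:+, f:0; rest ⊤}
  B6: | IN={a:+, d:+, e:+, f:0; rest ⊤} | OUT={a:+, e:+, f:+; rest ⊤}

Merge at B6: IN[B6] = OUT[B5] = {a: +, b: ⊤, c: ⊤, d: +, e: +, f: 0}
Applying B6's transfer function to that IN value gives OUT[B6] (row B6 above).

Answer: {a: +, b: ⊤, c: ⊤, d: ⊤, e: +, f: +}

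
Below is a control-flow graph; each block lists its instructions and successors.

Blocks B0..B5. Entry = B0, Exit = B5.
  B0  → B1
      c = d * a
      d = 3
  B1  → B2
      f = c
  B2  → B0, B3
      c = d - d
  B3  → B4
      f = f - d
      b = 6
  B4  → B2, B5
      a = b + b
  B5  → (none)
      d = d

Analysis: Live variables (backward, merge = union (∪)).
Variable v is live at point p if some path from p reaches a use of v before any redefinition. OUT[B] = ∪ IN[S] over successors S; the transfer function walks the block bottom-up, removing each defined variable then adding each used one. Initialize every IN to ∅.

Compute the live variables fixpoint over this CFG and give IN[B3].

Answer: {d, f}

Derivation:
Fixpoint table:
  B0: | IN={a, d} | OUT={a, c, d}
  B1: | IN={a, c, d} | OUT={a, d, f}
  B2: | IN={a, d, f} | OUT={a, d, f}
  B3: | IN={d, f} | OUT={b, d, f}
  B4: | IN={b, d, f} | OUT={a, d, f}
  B5: | IN={d} | OUT={}

Merge at B3: OUT[B3] = IN[B4] = {b, d, f}
Applying B3's transfer function to that OUT value gives IN[B3] (row B3 above).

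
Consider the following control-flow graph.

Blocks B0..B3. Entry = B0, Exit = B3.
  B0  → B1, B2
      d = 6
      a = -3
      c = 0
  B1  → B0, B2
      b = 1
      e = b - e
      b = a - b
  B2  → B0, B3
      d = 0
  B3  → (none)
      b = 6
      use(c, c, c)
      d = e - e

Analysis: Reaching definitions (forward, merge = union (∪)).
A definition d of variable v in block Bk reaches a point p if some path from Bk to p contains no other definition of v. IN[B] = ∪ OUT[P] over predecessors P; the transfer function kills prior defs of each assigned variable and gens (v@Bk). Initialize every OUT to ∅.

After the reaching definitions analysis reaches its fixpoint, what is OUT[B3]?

Converged values:
  B0:  IN={a@B0, b@B1, c@B0, d@B0, d@B2, e@B1}  OUT={a@B0, b@B1, c@B0, d@B0, e@B1}
  B1:  IN={a@B0, b@B1, c@B0, d@B0, e@B1}  OUT={a@B0, b@B1, c@B0, d@B0, e@B1}
  B2:  IN={a@B0, b@B1, c@B0, d@B0, e@B1}  OUT={a@B0, b@B1, c@B0, d@B2, e@B1}
  B3:  IN={a@B0, b@B1, c@B0, d@B2, e@B1}  OUT={a@B0, b@B3, c@B0, d@B3, e@B1}

Merge at B3: IN[B3] = OUT[B2] = {a@B0, b@B1, c@B0, d@B2, e@B1}
Applying B3's transfer function to that IN value gives OUT[B3] (row B3 above).

Answer: {a@B0, b@B3, c@B0, d@B3, e@B1}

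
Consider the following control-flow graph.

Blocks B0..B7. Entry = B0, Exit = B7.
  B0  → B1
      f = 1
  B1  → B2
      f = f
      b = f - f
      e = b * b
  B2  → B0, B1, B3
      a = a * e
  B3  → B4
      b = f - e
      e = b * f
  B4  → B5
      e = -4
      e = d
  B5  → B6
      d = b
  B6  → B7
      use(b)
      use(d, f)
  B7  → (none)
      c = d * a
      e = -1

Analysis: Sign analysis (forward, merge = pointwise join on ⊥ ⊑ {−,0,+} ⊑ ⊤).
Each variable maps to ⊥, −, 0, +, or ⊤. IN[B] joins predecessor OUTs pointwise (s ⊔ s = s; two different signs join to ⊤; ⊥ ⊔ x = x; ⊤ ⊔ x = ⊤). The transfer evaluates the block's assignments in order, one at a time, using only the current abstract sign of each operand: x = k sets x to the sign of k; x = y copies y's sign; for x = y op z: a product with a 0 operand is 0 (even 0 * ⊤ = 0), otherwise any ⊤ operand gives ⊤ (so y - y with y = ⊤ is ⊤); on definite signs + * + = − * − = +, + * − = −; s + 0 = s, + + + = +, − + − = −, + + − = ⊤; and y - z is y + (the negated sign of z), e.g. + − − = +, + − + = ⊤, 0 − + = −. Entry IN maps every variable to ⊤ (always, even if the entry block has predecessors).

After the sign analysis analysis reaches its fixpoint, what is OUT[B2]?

Fixpoint table:
  B0: | IN=(all ⊤) | OUT={f:+; rest ⊤}
  B1: | IN={f:+; rest ⊤} | OUT={f:+; rest ⊤}
  B2: | IN={f:+; rest ⊤} | OUT={f:+; rest ⊤}
  B3: | IN={f:+; rest ⊤} | OUT={f:+; rest ⊤}
  B4: | IN={f:+; rest ⊤} | OUT={f:+; rest ⊤}
  B5: | IN={f:+; rest ⊤} | OUT={f:+; rest ⊤}
  B6: | IN={f:+; rest ⊤} | OUT={f:+; rest ⊤}
  B7: | IN={f:+; rest ⊤} | OUT={e:-, f:+; rest ⊤}

Merge at B2: IN[B2] = OUT[B1] = {a: ⊤, b: ⊤, c: ⊤, d: ⊤, e: ⊤, f: +}
Applying B2's transfer function to that IN value gives OUT[B2] (row B2 above).

Answer: {a: ⊤, b: ⊤, c: ⊤, d: ⊤, e: ⊤, f: +}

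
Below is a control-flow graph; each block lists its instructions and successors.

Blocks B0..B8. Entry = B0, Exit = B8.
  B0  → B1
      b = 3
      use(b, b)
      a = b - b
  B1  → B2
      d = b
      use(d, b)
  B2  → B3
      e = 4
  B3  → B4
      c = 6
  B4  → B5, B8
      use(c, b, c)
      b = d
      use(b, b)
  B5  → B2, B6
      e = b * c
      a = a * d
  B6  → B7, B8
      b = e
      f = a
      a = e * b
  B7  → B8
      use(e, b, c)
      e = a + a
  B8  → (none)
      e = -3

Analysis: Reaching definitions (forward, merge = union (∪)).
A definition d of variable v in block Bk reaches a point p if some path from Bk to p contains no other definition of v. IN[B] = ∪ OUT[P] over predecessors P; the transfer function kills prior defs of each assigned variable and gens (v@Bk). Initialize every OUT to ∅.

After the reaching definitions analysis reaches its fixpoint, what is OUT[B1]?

Converged values:
  B0:   IN={}   OUT={a@B0, b@B0}
  B1:   IN={a@B0, b@B0}   OUT={a@B0, b@B0, d@B1}
  B2:   IN={a@B0, a@B5, b@B0, b@B4, c@B3, d@B1, e@B5}   OUT={a@B0, a@B5, b@B0, b@B4, c@B3, d@B1, e@B2}
  B3:   IN={a@B0, a@B5, b@B0, b@B4, c@B3, d@B1, e@B2}   OUT={a@B0, a@B5, b@B0, b@B4, c@B3, d@B1, e@B2}
  B4:   IN={a@B0, a@B5, b@B0, b@B4, c@B3, d@B1, e@B2}   OUT={a@B0, a@B5, b@B4, c@B3, d@B1, e@B2}
  B5:   IN={a@B0, a@B5, b@B4, c@B3, d@B1, e@B2}   OUT={a@B5, b@B4, c@B3, d@B1, e@B5}
  B6:   IN={a@B5, b@B4, c@B3, d@B1, e@B5}   OUT={a@B6, b@B6, c@B3, d@B1, e@B5, f@B6}
  B7:   IN={a@B6, b@B6, c@B3, d@B1, e@B5, f@B6}   OUT={a@B6, b@B6, c@B3, d@B1, e@B7, f@B6}
  B8:   IN={a@B0, a@B5, a@B6, b@B4, b@B6, c@B3, d@B1, e@B2, e@B5, e@B7, f@B6}   OUT={a@B0, a@B5, a@B6, b@B4, b@B6, c@B3, d@B1, e@B8, f@B6}

Merge at B1: IN[B1] = OUT[B0] = {a@B0, b@B0}
Applying B1's transfer function to that IN value gives OUT[B1] (row B1 above).

Answer: {a@B0, b@B0, d@B1}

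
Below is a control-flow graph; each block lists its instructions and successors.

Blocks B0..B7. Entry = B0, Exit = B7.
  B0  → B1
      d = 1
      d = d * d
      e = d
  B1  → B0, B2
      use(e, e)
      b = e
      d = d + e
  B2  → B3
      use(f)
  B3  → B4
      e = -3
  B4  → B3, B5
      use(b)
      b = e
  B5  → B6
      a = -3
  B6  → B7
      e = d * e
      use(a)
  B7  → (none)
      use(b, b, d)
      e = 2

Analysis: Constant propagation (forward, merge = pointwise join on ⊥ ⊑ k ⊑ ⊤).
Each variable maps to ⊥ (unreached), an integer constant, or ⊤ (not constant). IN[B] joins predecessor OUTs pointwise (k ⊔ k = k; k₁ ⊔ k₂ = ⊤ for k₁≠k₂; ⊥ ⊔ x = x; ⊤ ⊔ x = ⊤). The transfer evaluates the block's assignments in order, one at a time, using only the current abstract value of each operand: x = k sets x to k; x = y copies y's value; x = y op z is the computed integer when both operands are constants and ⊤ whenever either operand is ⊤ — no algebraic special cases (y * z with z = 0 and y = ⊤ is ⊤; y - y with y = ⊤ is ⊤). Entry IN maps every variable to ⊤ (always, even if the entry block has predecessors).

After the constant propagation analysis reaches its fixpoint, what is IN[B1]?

Answer: {a: ⊤, b: ⊤, c: ⊤, d: 1, e: 1, f: ⊤}

Working:
Per-block solution:
  B0: | IN=(all ⊤) | OUT={d:1, e:1; rest ⊤}
  B1: | IN={d:1, e:1; rest ⊤} | OUT={b:1, d:2, e:1; rest ⊤}
  B2: | IN={b:1, d:2, e:1; rest ⊤} | OUT={b:1, d:2, e:1; rest ⊤}
  B3: | IN={d:2; rest ⊤} | OUT={d:2, e:-3; rest ⊤}
  B4: | IN={d:2, e:-3; rest ⊤} | OUT={b:-3, d:2, e:-3; rest ⊤}
  B5: | IN={b:-3, d:2, e:-3; rest ⊤} | OUT={a:-3, b:-3, d:2, e:-3; rest ⊤}
  B6: | IN={a:-3, b:-3, d:2, e:-3; rest ⊤} | OUT={a:-3, b:-3, d:2, e:-6; rest ⊤}
  B7: | IN={a:-3, b:-3, d:2, e:-6; rest ⊤} | OUT={a:-3, b:-3, d:2, e:2; rest ⊤}

Merge at B1: IN[B1] = OUT[B0] = {a: ⊤, b: ⊤, c: ⊤, d: 1, e: 1, f: ⊤}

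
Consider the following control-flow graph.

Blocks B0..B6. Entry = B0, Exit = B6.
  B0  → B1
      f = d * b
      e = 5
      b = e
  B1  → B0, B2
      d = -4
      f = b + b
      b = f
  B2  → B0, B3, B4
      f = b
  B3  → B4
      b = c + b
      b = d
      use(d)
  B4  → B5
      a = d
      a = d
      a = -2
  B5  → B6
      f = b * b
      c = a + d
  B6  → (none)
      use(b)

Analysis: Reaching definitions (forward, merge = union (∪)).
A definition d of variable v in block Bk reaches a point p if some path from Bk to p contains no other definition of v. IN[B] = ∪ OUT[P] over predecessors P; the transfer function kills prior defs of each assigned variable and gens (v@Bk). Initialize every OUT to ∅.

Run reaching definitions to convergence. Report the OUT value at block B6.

Fixpoint table:
  B0: | IN={b@B1, d@B1, e@B0, f@B1, f@B2} | OUT={b@B0, d@B1, e@B0, f@B0}
  B1: | IN={b@B0, d@B1, e@B0, f@B0} | OUT={b@B1, d@B1, e@B0, f@B1}
  B2: | IN={b@B1, d@B1, e@B0, f@B1} | OUT={b@B1, d@B1, e@B0, f@B2}
  B3: | IN={b@B1, d@B1, e@B0, f@B2} | OUT={b@B3, d@B1, e@B0, f@B2}
  B4: | IN={b@B1, b@B3, d@B1, e@B0, f@B2} | OUT={a@B4, b@B1, b@B3, d@B1, e@B0, f@B2}
  B5: | IN={a@B4, b@B1, b@B3, d@B1, e@B0, f@B2} | OUT={a@B4, b@B1, b@B3, c@B5, d@B1, e@B0, f@B5}
  B6: | IN={a@B4, b@B1, b@B3, c@B5, d@B1, e@B0, f@B5} | OUT={a@B4, b@B1, b@B3, c@B5, d@B1, e@B0, f@B5}

Merge at B6: IN[B6] = OUT[B5] = {a@B4, b@B1, b@B3, c@B5, d@B1, e@B0, f@B5}
Applying B6's transfer function to that IN value gives OUT[B6] (row B6 above).

Answer: {a@B4, b@B1, b@B3, c@B5, d@B1, e@B0, f@B5}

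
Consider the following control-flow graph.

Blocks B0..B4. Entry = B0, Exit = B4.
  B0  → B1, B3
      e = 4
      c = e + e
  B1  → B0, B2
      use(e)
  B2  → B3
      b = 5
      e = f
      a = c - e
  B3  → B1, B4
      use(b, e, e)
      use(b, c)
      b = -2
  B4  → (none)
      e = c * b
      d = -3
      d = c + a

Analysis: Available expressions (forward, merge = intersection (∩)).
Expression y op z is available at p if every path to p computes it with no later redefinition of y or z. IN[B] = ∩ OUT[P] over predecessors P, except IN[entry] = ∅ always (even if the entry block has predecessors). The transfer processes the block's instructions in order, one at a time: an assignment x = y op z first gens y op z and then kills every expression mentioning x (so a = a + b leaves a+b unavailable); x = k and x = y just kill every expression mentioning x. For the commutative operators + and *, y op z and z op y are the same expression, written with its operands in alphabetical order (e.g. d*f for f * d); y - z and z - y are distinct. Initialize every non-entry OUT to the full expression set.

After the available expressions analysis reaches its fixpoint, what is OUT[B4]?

Answer: {a+c, b*c}

Working:
Converged values:
  B0:   IN={}   OUT={e+e}
  B1:   IN={}   OUT={}
  B2:   IN={}   OUT={c-e}
  B3:   IN={}   OUT={}
  B4:   IN={}   OUT={a+c, b*c}

Merge at B4: IN[B4] = OUT[B3] = {}
Applying B4's transfer function to that IN value gives OUT[B4] (row B4 above).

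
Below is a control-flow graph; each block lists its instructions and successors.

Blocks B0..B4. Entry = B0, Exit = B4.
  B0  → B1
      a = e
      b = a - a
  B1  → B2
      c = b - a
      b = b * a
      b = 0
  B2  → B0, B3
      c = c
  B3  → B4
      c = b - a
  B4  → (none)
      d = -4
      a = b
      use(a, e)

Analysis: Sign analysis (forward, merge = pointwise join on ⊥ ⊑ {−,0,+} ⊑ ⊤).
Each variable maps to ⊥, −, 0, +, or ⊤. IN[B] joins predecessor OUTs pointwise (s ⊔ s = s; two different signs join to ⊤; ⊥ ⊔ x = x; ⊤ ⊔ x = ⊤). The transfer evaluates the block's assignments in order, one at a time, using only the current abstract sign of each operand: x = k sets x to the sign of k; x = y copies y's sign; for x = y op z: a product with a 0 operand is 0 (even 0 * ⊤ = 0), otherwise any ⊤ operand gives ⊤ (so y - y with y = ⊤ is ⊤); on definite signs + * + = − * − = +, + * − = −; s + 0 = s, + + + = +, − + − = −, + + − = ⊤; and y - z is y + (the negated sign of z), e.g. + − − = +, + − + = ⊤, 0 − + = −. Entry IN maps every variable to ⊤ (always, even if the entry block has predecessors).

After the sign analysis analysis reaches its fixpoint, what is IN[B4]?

Fixpoint table:
  B0:  IN=(all ⊤)  OUT=(all ⊤)
  B1:  IN=(all ⊤)  OUT={b:0; rest ⊤}
  B2:  IN={b:0; rest ⊤}  OUT={b:0; rest ⊤}
  B3:  IN={b:0; rest ⊤}  OUT={b:0; rest ⊤}
  B4:  IN={b:0; rest ⊤}  OUT={a:0, b:0, d:-; rest ⊤}

Merge at B4: IN[B4] = OUT[B3] = {a: ⊤, b: 0, c: ⊤, d: ⊤, e: ⊤, f: ⊤}

Answer: {a: ⊤, b: 0, c: ⊤, d: ⊤, e: ⊤, f: ⊤}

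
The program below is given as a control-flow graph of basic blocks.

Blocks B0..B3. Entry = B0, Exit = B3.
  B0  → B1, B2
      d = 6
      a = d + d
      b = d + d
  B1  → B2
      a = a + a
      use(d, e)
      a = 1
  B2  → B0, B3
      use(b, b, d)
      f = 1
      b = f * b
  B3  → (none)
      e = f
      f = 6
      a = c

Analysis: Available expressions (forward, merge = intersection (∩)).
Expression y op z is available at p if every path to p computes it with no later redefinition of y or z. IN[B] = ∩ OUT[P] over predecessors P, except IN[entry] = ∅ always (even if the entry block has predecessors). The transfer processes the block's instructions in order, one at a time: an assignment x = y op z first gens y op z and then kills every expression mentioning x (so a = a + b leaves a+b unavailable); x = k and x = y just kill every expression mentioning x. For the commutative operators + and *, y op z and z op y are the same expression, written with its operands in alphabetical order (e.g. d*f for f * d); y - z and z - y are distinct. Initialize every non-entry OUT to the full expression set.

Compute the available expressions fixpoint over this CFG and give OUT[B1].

Per-block solution:
  B0:  IN={}  OUT={d+d}
  B1:  IN={d+d}  OUT={d+d}
  B2:  IN={d+d}  OUT={d+d}
  B3:  IN={d+d}  OUT={d+d}

Merge at B1: IN[B1] = OUT[B0] = {d+d}
Applying B1's transfer function to that IN value gives OUT[B1] (row B1 above).

Answer: {d+d}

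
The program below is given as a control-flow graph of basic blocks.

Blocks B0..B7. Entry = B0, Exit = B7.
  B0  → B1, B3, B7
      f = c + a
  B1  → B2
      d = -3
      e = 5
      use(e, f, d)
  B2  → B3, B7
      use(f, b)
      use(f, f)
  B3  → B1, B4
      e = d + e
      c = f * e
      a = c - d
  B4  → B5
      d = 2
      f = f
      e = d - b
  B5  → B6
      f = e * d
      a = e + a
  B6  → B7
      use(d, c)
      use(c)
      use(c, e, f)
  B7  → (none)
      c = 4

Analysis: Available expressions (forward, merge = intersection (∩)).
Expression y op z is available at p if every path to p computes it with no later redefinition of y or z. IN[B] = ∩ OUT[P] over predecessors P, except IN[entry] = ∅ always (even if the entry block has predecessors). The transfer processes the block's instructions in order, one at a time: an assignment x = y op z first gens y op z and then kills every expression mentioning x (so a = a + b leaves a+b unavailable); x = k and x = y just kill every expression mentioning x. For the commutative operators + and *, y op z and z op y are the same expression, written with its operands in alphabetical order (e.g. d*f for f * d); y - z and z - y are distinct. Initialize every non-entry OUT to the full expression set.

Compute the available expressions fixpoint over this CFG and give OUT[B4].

Converged values:
  B0:  IN={}  OUT={a+c}
  B1:  IN={}  OUT={}
  B2:  IN={}  OUT={}
  B3:  IN={}  OUT={c-d, e*f}
  B4:  IN={c-d, e*f}  OUT={d-b}
  B5:  IN={d-b}  OUT={d*e, d-b}
  B6:  IN={d*e, d-b}  OUT={d*e, d-b}
  B7:  IN={}  OUT={}

Merge at B4: IN[B4] = OUT[B3] = {c-d, e*f}
Applying B4's transfer function to that IN value gives OUT[B4] (row B4 above).

Answer: {d-b}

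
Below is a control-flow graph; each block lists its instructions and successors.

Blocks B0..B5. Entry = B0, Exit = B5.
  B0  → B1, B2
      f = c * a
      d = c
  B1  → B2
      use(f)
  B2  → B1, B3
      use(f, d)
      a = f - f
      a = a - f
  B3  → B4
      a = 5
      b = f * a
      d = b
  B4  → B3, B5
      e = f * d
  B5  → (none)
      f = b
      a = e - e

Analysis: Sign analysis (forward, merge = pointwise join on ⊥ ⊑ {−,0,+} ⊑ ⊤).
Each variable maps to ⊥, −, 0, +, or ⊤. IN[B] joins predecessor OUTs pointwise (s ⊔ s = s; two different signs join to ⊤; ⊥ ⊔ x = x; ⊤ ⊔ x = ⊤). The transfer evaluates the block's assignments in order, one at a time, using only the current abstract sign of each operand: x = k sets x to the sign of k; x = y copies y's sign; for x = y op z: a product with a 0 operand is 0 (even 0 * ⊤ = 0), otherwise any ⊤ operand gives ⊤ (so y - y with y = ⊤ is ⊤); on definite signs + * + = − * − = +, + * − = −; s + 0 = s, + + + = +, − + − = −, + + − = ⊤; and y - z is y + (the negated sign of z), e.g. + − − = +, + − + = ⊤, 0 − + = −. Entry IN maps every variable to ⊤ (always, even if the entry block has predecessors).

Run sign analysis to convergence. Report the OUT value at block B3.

Answer: {a: +, b: ⊤, c: ⊤, d: ⊤, e: ⊤, f: ⊤}

Derivation:
Per-block solution:
  B0: | IN=(all ⊤) | OUT=(all ⊤)
  B1: | IN=(all ⊤) | OUT=(all ⊤)
  B2: | IN=(all ⊤) | OUT=(all ⊤)
  B3: | IN=(all ⊤) | OUT={a:+; rest ⊤}
  B4: | IN={a:+; rest ⊤} | OUT={a:+; rest ⊤}
  B5: | IN={a:+; rest ⊤} | OUT=(all ⊤)

Merge at B3: IN[B3] = OUT[B2] ⊔ OUT[B4] = {a: ⊤, b: ⊤, c: ⊤, d: ⊤, e: ⊤, f: ⊤}
Applying B3's transfer function to that IN value gives OUT[B3] (row B3 above).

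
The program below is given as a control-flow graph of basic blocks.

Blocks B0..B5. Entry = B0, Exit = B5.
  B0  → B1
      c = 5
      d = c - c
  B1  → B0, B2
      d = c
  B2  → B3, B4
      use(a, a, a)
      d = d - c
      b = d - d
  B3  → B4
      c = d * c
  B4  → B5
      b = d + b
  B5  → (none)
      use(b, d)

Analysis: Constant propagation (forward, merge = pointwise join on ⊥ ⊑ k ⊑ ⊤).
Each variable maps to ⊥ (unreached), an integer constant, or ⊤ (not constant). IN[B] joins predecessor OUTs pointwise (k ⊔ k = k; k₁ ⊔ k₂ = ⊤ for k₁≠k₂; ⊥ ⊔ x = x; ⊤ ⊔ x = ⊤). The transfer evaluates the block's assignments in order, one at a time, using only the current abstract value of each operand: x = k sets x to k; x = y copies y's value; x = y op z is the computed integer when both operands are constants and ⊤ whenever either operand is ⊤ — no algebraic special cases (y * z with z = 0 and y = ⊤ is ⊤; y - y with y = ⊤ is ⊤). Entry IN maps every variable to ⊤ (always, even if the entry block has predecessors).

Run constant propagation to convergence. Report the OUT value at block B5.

Converged values:
  B0:   IN=(all ⊤)   OUT={c:5, d:0; rest ⊤}
  B1:   IN={c:5, d:0; rest ⊤}   OUT={c:5, d:5; rest ⊤}
  B2:   IN={c:5, d:5; rest ⊤}   OUT={b:0, c:5, d:0; rest ⊤}
  B3:   IN={b:0, c:5, d:0; rest ⊤}   OUT={b:0, c:0, d:0; rest ⊤}
  B4:   IN={b:0, d:0; rest ⊤}   OUT={b:0, d:0; rest ⊤}
  B5:   IN={b:0, d:0; rest ⊤}   OUT={b:0, d:0; rest ⊤}

Merge at B5: IN[B5] = OUT[B4] = {a: ⊤, b: 0, c: ⊤, d: 0, e: ⊤, f: ⊤}
Applying B5's transfer function to that IN value gives OUT[B5] (row B5 above).

Answer: {a: ⊤, b: 0, c: ⊤, d: 0, e: ⊤, f: ⊤}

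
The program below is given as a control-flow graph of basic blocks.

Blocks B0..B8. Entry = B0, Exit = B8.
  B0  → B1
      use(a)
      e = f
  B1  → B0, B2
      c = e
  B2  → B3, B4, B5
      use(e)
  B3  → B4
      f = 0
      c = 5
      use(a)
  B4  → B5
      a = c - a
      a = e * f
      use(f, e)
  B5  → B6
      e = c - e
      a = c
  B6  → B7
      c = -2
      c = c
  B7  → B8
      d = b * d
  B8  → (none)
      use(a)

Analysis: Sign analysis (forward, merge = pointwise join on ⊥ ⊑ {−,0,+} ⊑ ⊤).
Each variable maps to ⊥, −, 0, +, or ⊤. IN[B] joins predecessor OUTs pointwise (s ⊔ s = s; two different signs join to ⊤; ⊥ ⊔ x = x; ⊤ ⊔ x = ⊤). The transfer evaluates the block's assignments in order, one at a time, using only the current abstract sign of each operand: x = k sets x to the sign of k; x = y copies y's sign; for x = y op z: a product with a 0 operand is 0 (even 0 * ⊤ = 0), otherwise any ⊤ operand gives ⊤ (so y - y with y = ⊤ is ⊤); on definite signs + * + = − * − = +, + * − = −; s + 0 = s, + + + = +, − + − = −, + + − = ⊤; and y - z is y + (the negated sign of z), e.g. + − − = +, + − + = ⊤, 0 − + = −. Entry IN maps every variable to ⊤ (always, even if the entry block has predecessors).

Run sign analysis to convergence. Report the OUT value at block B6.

Answer: {a: ⊤, b: ⊤, c: -, d: ⊤, e: ⊤, f: ⊤}

Derivation:
Fixpoint table:
  B0: | IN=(all ⊤) | OUT=(all ⊤)
  B1: | IN=(all ⊤) | OUT=(all ⊤)
  B2: | IN=(all ⊤) | OUT=(all ⊤)
  B3: | IN=(all ⊤) | OUT={c:+, f:0; rest ⊤}
  B4: | IN=(all ⊤) | OUT=(all ⊤)
  B5: | IN=(all ⊤) | OUT=(all ⊤)
  B6: | IN=(all ⊤) | OUT={c:-; rest ⊤}
  B7: | IN={c:-; rest ⊤} | OUT={c:-; rest ⊤}
  B8: | IN={c:-; rest ⊤} | OUT={c:-; rest ⊤}

Merge at B6: IN[B6] = OUT[B5] = {a: ⊤, b: ⊤, c: ⊤, d: ⊤, e: ⊤, f: ⊤}
Applying B6's transfer function to that IN value gives OUT[B6] (row B6 above).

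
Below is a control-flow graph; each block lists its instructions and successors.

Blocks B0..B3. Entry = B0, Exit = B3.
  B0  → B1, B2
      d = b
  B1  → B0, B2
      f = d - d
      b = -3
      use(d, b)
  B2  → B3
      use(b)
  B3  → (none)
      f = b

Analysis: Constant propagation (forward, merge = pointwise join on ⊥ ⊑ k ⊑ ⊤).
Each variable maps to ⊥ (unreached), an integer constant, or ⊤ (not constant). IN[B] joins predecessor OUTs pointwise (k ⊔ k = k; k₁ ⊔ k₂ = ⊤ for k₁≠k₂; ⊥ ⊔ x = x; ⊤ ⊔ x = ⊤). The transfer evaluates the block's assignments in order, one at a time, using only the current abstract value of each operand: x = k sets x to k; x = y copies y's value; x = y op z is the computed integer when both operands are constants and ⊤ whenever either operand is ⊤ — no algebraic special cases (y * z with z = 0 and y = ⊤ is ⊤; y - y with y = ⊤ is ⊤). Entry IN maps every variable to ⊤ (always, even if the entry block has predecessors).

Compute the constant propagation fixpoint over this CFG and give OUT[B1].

Fixpoint table:
  B0:  IN=(all ⊤)  OUT=(all ⊤)
  B1:  IN=(all ⊤)  OUT={b:-3; rest ⊤}
  B2:  IN=(all ⊤)  OUT=(all ⊤)
  B3:  IN=(all ⊤)  OUT=(all ⊤)

Merge at B1: IN[B1] = OUT[B0] = {a: ⊤, b: ⊤, c: ⊤, d: ⊤, e: ⊤, f: ⊤}
Applying B1's transfer function to that IN value gives OUT[B1] (row B1 above).

Answer: {a: ⊤, b: -3, c: ⊤, d: ⊤, e: ⊤, f: ⊤}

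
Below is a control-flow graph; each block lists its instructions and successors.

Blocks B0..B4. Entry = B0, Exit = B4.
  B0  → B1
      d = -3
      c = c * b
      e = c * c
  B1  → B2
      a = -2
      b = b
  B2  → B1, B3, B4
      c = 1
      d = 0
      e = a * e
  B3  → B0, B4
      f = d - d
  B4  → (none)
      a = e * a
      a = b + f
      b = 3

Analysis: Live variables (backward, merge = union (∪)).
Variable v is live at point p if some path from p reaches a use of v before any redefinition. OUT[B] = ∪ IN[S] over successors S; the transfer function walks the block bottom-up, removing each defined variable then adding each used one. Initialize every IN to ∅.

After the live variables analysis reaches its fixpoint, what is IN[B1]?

Answer: {b, e, f}

Working:
Fixpoint table:
  B0:   IN={b, c, f}   OUT={b, e, f}
  B1:   IN={b, e, f}   OUT={a, b, e, f}
  B2:   IN={a, b, e, f}   OUT={a, b, c, d, e, f}
  B3:   IN={a, b, c, d, e}   OUT={a, b, c, e, f}
  B4:   IN={a, b, e, f}   OUT={}

Merge at B1: OUT[B1] = IN[B2] = {a, b, e, f}
Applying B1's transfer function to that OUT value gives IN[B1] (row B1 above).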